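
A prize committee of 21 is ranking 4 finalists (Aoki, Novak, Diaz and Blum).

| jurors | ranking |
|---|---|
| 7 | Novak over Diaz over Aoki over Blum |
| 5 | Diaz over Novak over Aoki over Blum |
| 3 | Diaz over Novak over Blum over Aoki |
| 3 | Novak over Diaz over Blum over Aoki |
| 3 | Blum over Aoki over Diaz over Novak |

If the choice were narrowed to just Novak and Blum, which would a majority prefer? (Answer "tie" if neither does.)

Novak

Ballots ranking Novak above Blum: 7 + 5 + 3 + 3 = 18.
Ballots ranking Blum above Novak: 21 − 18 = 3.
Novak wins the head-to-head 18–3.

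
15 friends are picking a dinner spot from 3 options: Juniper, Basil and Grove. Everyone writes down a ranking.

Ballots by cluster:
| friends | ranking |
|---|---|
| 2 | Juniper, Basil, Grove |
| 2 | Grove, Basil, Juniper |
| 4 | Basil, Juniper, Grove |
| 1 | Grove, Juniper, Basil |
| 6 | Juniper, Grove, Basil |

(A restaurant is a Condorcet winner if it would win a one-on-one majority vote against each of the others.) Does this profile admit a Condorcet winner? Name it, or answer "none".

Check each pair by majority over 15 ballots:
Juniper vs Basil: Juniper preferred on 2+1+6 = 9 ballots; Juniper wins 9–6.
Juniper–Grove: Juniper 12–3.
Basil vs Grove: Basil preferred on 2+4 = 6 ballots; Grove wins 9–6.
Juniper beats each of Basil, Grove — Juniper is the Condorcet winner.

Juniper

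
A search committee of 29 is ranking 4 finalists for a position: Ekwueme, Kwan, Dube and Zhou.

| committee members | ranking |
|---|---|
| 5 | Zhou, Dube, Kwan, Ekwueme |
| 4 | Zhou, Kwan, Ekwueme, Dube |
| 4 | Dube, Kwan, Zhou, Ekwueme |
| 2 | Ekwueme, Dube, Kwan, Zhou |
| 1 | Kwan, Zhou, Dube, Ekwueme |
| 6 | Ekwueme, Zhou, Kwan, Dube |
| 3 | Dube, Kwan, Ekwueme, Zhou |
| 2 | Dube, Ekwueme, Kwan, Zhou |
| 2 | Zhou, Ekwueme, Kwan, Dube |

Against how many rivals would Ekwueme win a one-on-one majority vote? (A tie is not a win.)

Ekwueme against each rival (29 committee members):
Ekwueme vs Kwan: Kwan, 17–12.
Ekwueme vs Dube: Dube wins 15–14.
Ekwueme vs Zhou: 2+6+3+2 = 13 for Ekwueme, 16 for Zhou — Zhou by 16–13.
Ekwueme beats no one; loses to Kwan, Dube, Zhou — 0 pairwise wins.

0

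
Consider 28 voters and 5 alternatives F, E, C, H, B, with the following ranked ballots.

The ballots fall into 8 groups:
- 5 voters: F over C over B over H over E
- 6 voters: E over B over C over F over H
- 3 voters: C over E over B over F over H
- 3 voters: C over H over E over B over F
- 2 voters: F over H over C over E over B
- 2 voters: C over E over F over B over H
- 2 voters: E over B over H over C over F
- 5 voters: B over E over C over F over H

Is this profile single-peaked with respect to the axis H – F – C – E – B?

no

Axis positions: H=1, F=2, C=3, E=4, B=5.
Group 1: ranking walks positions 2-3-5-1-4; B is ranked above E even though E lies between B and the peak F on the axis — preferences dip and rise again. Not single-peaked.
Group 2 (peak E at position 4): ranking walks positions 4-5-3-2-1, expanding outward from the peak — single-peaked.
Group 3 (peak C at position 3): ranking walks positions 3-4-5-2-1, expanding outward from the peak — single-peaked.
Group 4: ranking walks positions 3-1-4-5-2; H is ranked above F even though F lies between H and the peak C on the axis — preferences dip and rise again. Not single-peaked.
Group 5 (peak F at position 2): ranking walks positions 2-1-3-4-5, expanding outward from the peak — single-peaked.
Group 6 (peak C at position 3): ranking walks positions 3-4-2-5-1, expanding outward from the peak — single-peaked.
Group 7: ranking walks positions 4-5-1-3-2; H is ranked above C even though C lies between H and the peak E on the axis — preferences dip and rise again. Not single-peaked.
Group 8 (peak B at position 5): ranking walks positions 5-4-3-2-1, expanding outward from the peak — single-peaked.
Group 1 violates single-peakedness, so the profile is not single-peaked on this axis.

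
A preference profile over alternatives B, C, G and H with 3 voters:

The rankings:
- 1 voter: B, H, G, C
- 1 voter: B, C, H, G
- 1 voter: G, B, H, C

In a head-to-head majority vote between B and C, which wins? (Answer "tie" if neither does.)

Ballots ranking B above C: 1 + 1 + 1 = 3.
Ballots ranking C above B: 3 − 3 = 0.
B wins the head-to-head 3–0.

B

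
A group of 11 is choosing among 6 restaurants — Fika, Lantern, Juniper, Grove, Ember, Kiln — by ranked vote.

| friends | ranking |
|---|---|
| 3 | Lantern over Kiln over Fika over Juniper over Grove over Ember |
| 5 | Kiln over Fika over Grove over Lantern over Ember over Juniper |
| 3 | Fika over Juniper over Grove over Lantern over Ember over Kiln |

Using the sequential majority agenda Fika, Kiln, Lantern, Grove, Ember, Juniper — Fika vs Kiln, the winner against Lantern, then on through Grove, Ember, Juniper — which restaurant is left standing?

Round 1: Fika vs Kiln — 3–8, Kiln advances.
Round 2: Kiln vs Lantern — 5–6, Lantern advances.
Round 3: Lantern vs Grove — 3–8, Grove advances.
Round 4: Grove vs Ember — 11–0, Grove advances.
Round 5: Grove vs Juniper — 5–6, Juniper advances.
The agenda winner is Juniper.

Juniper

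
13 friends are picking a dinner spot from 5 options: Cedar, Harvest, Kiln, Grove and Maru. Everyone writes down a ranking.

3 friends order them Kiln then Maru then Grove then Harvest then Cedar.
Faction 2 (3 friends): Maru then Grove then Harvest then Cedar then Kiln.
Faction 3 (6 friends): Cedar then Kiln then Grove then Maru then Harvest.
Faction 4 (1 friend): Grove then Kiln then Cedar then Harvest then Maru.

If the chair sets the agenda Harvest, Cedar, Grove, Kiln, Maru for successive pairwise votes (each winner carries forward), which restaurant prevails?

Round 1: Harvest vs Cedar — 6–7, Cedar advances.
Round 2: Cedar vs Grove — 6–7, Grove advances.
Round 3: Grove vs Kiln — 4–9, Kiln advances.
Round 4: Kiln vs Maru — 10–3, Kiln advances.
Kiln survives the agenda.

Kiln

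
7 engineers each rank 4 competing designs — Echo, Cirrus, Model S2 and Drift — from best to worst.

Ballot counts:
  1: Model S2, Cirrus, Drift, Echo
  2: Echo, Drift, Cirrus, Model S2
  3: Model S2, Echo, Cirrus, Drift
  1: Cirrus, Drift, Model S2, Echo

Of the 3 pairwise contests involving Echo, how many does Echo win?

2

Echo against each rival (7 engineers):
Echo vs Cirrus: Echo, 5–2.
Echo vs Model S2: Echo preferred on 2 ballots; Model S2 wins 5–2.
Echo vs Drift: 2+3 = 5 for Echo, 2 for Drift — Echo by 5–2.
Echo beats Cirrus, Drift; loses to Model S2 — 2 pairwise wins.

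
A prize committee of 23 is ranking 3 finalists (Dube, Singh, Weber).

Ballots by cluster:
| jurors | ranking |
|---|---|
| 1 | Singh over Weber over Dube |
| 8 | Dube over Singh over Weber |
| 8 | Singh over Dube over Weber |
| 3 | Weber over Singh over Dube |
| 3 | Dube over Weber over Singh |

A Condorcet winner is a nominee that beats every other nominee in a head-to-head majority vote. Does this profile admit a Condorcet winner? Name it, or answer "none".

Singh

Head-to-head results (23 jurors):
Dube vs Singh: Singh, 12–11.
Dube–Weber: Dube 19–4.
Singh vs Weber: Singh, 17–6.
Only Singh has no losses; Singh is the Condorcet winner.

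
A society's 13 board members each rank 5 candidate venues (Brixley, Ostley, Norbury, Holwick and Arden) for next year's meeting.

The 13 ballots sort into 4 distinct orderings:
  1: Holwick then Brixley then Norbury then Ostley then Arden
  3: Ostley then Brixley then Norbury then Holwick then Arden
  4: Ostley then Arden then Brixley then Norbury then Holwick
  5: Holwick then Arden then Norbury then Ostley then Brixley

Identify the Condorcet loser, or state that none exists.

Head-to-head results (13 organisers):
Brixley vs Ostley: Brixley preferred on 1 ballot; Ostley wins 12–1.
Brixley vs Norbury: 1+3+4 = 8 for Brixley, 5 for Norbury — Brixley by 8–5.
Brixley vs Holwick: Brixley preferred on 3+4 = 7 ballots; Brixley wins 7–6.
Brixley vs Arden: Arden, 9–4.
Ostley vs Norbury: 7 to 6, Ostley.
Ostley vs Holwick: 7 to 6, Ostley.
Ostley vs Arden: Ostley wins 8–5.
Norbury vs Holwick: 7 to 6, Norbury.
Norbury vs Arden: Arden, 9–4.
Holwick vs Arden: Holwick wins 9–4.
Each city has at least one pairwise win (Brixley beats Norbury; Ostley beats Brixley; Norbury beats Holwick; Holwick beats Arden; Arden beats Brixley) — no Condorcet loser.

none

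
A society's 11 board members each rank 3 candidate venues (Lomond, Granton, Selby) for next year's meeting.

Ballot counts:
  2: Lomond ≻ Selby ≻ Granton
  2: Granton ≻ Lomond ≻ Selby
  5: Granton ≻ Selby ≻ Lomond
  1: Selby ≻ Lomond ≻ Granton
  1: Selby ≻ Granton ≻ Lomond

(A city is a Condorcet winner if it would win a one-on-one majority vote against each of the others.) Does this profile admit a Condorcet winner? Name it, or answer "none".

Head-to-head results (11 organisers):
Lomond–Granton: Granton 8–3.
Lomond vs Selby: Selby wins 7–4.
Granton vs Selby: Granton wins 7–4.
Granton wins every pairwise contest, so Granton is the Condorcet winner.

Granton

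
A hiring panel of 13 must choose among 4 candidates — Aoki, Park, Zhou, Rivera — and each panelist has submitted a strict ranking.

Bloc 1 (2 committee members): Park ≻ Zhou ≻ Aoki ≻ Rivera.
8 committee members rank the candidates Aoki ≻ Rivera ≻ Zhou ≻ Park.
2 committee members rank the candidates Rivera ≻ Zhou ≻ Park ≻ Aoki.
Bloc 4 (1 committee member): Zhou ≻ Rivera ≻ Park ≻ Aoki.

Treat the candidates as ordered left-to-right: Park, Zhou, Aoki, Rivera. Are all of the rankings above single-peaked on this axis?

Axis positions: Park=1, Zhou=2, Aoki=3, Rivera=4.
Bloc 1 (peak Park at position 1): ranking walks positions 1-2-3-4, expanding outward from the peak — single-peaked.
Bloc 2 (peak Aoki at position 3): ranking walks positions 3-4-2-1, expanding outward from the peak — single-peaked.
Bloc 3: ranking walks positions 4-2-1-3; Zhou is ranked above Aoki even though Aoki lies between Zhou and the peak Rivera on the axis — preferences dip and rise again. Not single-peaked.
Bloc 4: ranking walks positions 2-4-1-3; Rivera is ranked above Aoki even though Aoki lies between Rivera and the peak Zhou on the axis — preferences dip and rise again. Not single-peaked.
Bloc 3 violates single-peakedness, so the profile is not single-peaked on this axis.

no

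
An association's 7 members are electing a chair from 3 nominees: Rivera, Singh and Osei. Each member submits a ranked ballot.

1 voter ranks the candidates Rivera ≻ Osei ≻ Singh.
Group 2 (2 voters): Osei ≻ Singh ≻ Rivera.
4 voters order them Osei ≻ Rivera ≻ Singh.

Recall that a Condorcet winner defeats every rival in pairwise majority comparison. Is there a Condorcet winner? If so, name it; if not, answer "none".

Head-to-head results (7 voters):
Rivera vs Singh: Rivera, 5–2.
Rivera–Osei: Osei 6–1.
Singh vs Osei: Osei, 7–0.
Osei wins every pairwise contest, so Osei is the Condorcet winner.

Osei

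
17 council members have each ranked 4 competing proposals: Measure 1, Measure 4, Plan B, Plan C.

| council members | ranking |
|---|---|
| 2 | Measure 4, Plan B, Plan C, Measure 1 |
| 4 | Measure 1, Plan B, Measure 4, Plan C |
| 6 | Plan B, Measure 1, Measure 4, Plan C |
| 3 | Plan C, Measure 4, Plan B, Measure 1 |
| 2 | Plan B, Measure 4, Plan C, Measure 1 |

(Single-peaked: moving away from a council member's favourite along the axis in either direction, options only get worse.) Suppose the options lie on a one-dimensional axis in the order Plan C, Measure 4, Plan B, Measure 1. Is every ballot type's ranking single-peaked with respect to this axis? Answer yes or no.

yes

Axis positions: Plan C=1, Measure 4=2, Plan B=3, Measure 1=4.
Ballot type 1 (peak Measure 4 at position 2): ranking walks positions 2-3-1-4, expanding outward from the peak — single-peaked.
Ballot type 2 (peak Measure 1 at position 4): ranking walks positions 4-3-2-1, expanding outward from the peak — single-peaked.
Ballot type 3 (peak Plan B at position 3): ranking walks positions 3-4-2-1, expanding outward from the peak — single-peaked.
Ballot type 4 (peak Plan C at position 1): ranking walks positions 1-2-3-4, expanding outward from the peak — single-peaked.
Ballot type 5 (peak Plan B at position 3): ranking walks positions 3-2-1-4, expanding outward from the peak — single-peaked.
Every ranking is single-peaked on this axis.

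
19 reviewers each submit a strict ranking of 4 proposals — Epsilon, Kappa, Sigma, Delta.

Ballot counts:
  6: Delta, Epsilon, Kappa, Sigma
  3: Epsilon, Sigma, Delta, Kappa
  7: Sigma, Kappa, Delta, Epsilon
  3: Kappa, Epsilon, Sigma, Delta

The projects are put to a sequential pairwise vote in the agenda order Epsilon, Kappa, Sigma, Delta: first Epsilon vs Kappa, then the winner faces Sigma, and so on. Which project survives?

Round 1: Epsilon vs Kappa — 9–10, Kappa advances.
Round 2: Kappa vs Sigma — 9–10, Sigma advances.
Round 3: Sigma vs Delta — 13–6, Sigma advances.
Sigma survives the agenda.

Sigma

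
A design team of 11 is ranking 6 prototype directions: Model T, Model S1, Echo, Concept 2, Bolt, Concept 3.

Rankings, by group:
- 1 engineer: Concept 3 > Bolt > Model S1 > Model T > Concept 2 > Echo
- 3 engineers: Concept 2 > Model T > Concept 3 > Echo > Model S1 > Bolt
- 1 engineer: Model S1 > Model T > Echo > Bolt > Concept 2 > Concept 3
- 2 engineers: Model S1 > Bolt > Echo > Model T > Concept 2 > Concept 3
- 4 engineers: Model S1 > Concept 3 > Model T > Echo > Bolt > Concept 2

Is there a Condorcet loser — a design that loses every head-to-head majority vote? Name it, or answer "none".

Pairwise majorities:
Model T vs Model S1: Model S1 wins 8–3.
Model T vs Echo: Model T wins 9–2.
Model T vs Concept 2: Model T is ranked higher on 1+1+2+4 = 8 ballots, Concept 2 on 3. Model T wins 8–3.
Model T vs Bolt: Model T is ranked higher on 3+1+4 = 8 ballots, Bolt on 3. Model T wins 8–3.
Model T vs Concept 3: 3+1+2 = 6 for Model T, 5 for Concept 3 — Model T by 6–5.
Model S1–Echo: Model S1 8–3.
Model S1 vs Concept 2: Model S1, 8–3.
Model S1 vs Bolt: 10 to 1, Model S1.
Model S1 vs Concept 3: Model S1 is ranked higher on 1+2+4 = 7 ballots, Concept 3 on 4. Model S1 wins 7–4.
Echo–Concept 2: Echo 7–4.
Echo vs Bolt: Echo, 8–3.
Echo vs Concept 3: Concept 3, 8–3.
Concept 2 vs Bolt: Bolt, 8–3.
Concept 2 vs Concept 3: Concept 2 is ranked higher on 3+1+2 = 6 ballots, Concept 3 on 5. Concept 2 wins 6–5.
Bolt–Concept 3: Concept 3 8–3.
Every design wins at least one matchup (Model T beats Echo; Model S1 beats Model T; Echo beats Concept 2; Concept 2 beats Concept 3; Bolt beats Concept 2; Concept 3 beats Echo), so there is no Condorcet loser.

none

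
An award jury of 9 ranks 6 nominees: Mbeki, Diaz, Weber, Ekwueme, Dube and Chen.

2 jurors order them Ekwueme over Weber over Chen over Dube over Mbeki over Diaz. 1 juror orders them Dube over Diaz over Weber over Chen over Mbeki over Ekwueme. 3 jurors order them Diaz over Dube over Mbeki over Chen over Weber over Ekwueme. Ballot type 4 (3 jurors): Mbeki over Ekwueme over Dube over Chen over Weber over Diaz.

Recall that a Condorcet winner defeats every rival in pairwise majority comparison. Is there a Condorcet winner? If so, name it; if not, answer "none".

Head-to-head results (9 jurors):
Mbeki vs Diaz: Mbeki wins 5–4.
Mbeki vs Weber: Mbeki wins 6–3.
Mbeki–Ekwueme: Mbeki 7–2.
Mbeki–Dube: Dube 6–3.
Mbeki vs Chen: Mbeki, 6–3.
Diaz vs Weber: Weber, 5–4.
Diaz vs Ekwueme: Ekwueme wins 5–4.
Diaz vs Dube: Dube wins 6–3.
Diaz vs Chen: Chen wins 5–4.
Weber vs Ekwueme: Ekwueme, 5–4.
Weber–Dube: Dube 7–2.
Weber–Chen: Chen 6–3.
Ekwueme vs Dube: Ekwueme, 5–4.
Ekwueme–Chen: Ekwueme 5–4.
Dube vs Chen: Dube, 7–2.
Each nominee drops at least one matchup (Mbeki loses to Dube; Diaz loses to Mbeki; Weber loses to Mbeki; Ekwueme loses to Mbeki; Dube loses to Ekwueme; Chen loses to Mbeki); the cycle Mbeki > Ekwueme > Dube > Mbeki rules out a Condorcet winner.

none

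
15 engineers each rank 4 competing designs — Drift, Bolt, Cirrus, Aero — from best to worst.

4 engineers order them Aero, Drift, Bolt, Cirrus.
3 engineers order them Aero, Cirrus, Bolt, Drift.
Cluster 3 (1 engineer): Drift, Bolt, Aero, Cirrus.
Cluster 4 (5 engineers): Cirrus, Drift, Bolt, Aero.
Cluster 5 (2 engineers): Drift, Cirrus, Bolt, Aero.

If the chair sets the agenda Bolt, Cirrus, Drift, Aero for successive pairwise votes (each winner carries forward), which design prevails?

Round 1: Bolt vs Cirrus — 5–10, Cirrus advances.
Round 2: Cirrus vs Drift — 8–7, Cirrus advances.
Round 3: Cirrus vs Aero — 7–8, Aero advances.
The agenda winner is Aero.

Aero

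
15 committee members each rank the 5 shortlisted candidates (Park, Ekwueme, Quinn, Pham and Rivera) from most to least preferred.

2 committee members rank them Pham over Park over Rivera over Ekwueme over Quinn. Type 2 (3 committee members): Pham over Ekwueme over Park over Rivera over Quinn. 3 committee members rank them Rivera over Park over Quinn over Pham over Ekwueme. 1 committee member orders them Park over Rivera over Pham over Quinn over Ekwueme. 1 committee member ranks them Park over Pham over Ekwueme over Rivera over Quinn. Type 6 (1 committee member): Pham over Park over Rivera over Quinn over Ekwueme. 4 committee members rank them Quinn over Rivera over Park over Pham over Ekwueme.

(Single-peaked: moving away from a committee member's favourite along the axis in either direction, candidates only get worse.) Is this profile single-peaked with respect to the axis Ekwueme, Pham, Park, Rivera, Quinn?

yes

Axis positions: Ekwueme=1, Pham=2, Park=3, Rivera=4, Quinn=5.
Type 1 (peak Pham at position 2): ranking walks positions 2-3-4-1-5, expanding outward from the peak — single-peaked.
Type 2 (peak Pham at position 2): ranking walks positions 2-1-3-4-5, expanding outward from the peak — single-peaked.
Type 3 (peak Rivera at position 4): ranking walks positions 4-3-5-2-1, expanding outward from the peak — single-peaked.
Type 4 (peak Park at position 3): ranking walks positions 3-4-2-5-1, expanding outward from the peak — single-peaked.
Type 5 (peak Park at position 3): ranking walks positions 3-2-1-4-5, expanding outward from the peak — single-peaked.
Type 6 (peak Pham at position 2): ranking walks positions 2-3-4-5-1, expanding outward from the peak — single-peaked.
Type 7 (peak Quinn at position 5): ranking walks positions 5-4-3-2-1, expanding outward from the peak — single-peaked.
Every ranking is single-peaked on this axis.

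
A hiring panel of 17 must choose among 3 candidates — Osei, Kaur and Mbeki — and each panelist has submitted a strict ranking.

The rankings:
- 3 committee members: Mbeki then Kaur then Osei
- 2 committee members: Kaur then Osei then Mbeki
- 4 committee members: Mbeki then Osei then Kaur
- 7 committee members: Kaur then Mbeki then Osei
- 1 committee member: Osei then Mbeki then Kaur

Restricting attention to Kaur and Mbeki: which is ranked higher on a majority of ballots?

Kaur

Ballots ranking Kaur above Mbeki: 2 + 7 = 9.
Ballots ranking Mbeki above Kaur: 17 − 9 = 8.
Kaur wins the head-to-head 9–8.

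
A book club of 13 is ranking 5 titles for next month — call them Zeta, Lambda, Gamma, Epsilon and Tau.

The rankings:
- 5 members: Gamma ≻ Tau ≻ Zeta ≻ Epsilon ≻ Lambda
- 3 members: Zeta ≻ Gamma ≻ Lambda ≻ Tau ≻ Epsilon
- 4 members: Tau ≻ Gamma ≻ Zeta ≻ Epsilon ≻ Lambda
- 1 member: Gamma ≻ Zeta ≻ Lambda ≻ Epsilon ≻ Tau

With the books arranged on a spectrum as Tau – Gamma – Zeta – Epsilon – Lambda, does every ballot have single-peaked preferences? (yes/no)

Axis positions: Tau=1, Gamma=2, Zeta=3, Epsilon=4, Lambda=5.
Faction 1 (peak Gamma at position 2): ranking walks positions 2-1-3-4-5, expanding outward from the peak — single-peaked.
Faction 2: ranking walks positions 3-2-5-1-4; Lambda is ranked above Epsilon even though Epsilon lies between Lambda and the peak Zeta on the axis — preferences dip and rise again. Not single-peaked.
Faction 3 (peak Tau at position 1): ranking walks positions 1-2-3-4-5, expanding outward from the peak — single-peaked.
Faction 4: ranking walks positions 2-3-5-4-1; Lambda is ranked above Epsilon even though Epsilon lies between Lambda and the peak Gamma on the axis — preferences dip and rise again. Not single-peaked.
Faction 2 violates single-peakedness, so the profile is not single-peaked on this axis.

no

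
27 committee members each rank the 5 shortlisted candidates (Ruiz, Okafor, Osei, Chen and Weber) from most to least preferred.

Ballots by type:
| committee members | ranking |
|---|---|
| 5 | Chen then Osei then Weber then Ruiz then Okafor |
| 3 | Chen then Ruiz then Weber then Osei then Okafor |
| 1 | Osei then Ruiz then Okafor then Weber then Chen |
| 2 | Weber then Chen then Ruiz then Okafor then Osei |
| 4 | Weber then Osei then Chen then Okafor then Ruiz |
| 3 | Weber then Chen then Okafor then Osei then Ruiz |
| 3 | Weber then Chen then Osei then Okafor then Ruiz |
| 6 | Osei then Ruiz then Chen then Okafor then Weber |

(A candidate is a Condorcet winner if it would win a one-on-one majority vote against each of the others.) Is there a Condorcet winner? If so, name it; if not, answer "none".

Chen

Pairwise majorities:
Ruiz vs Okafor: Ruiz is ranked higher on 5+3+1+2+6 = 17 ballots, Okafor on 10. Ruiz wins 17–10.
Ruiz vs Osei: Ruiz is ranked higher on 3+2 = 5 ballots, Osei on 22. Osei wins 22–5.
Ruiz vs Chen: 1+6 = 7 for Ruiz, 20 for Chen — Chen by 20–7.
Ruiz vs Weber: Ruiz is ranked higher on 3+1+6 = 10 ballots, Weber on 17. Weber wins 17–10.
Okafor vs Osei: 5 to 22, Osei.
Okafor vs Chen: Okafor is ranked higher on 1 ballot, Chen on 26. Chen wins 26–1.
Okafor vs Weber: Okafor is ranked higher on 1+6 = 7 ballots, Weber on 20. Weber wins 20–7.
Osei vs Chen: Osei is ranked higher on 1+4+6 = 11 ballots, Chen on 16. Chen wins 16–11.
Osei vs Weber: Osei preferred on 5+1+6 = 12 ballots; Weber wins 15–12.
Chen vs Weber: 5+3+6 = 14 for Chen, 13 for Weber — Chen by 14–13.
Chen defeats every rival head-to-head and is the Condorcet winner.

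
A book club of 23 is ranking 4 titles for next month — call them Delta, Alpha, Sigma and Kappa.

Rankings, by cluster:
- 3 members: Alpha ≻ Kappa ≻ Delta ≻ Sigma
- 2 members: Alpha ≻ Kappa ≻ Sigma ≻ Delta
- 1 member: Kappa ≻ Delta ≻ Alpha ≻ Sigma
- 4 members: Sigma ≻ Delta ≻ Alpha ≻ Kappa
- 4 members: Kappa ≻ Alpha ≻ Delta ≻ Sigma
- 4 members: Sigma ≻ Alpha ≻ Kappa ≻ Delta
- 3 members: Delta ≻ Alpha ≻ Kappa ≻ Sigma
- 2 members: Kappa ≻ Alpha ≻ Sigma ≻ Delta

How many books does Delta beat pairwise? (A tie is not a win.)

Delta against each rival (23 members):
Delta–Alpha: Alpha 15–8.
Delta vs Sigma: Sigma wins 12–11.
Delta vs Kappa: Delta is ranked higher on 4+3 = 7 ballots, Kappa on 16. Kappa wins 16–7.
Delta beats no one; loses to Alpha, Sigma, Kappa — 0 pairwise wins.

0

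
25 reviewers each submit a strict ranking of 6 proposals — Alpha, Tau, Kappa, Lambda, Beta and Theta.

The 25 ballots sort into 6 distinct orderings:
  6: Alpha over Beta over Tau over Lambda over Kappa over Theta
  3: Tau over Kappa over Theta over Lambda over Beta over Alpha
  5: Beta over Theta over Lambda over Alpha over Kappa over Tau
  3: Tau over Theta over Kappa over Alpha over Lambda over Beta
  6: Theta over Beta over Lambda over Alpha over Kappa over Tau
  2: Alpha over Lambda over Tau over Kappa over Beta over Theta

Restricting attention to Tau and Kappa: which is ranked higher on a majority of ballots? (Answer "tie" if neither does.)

Tau

Ballots ranking Tau above Kappa: 6 + 3 + 3 + 2 = 14.
Ballots ranking Kappa above Tau: 25 − 14 = 11.
Tau wins the head-to-head 14–11.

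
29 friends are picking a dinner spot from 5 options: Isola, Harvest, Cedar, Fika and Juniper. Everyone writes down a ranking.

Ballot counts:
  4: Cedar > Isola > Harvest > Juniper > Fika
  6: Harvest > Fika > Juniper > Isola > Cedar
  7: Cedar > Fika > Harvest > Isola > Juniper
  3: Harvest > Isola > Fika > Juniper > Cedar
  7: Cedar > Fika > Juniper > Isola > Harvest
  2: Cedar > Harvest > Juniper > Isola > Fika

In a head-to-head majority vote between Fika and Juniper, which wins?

Fika

Ballots ranking Fika above Juniper: 6 + 7 + 3 + 7 = 23.
Ballots ranking Juniper above Fika: 29 − 23 = 6.
Fika wins the head-to-head 23–6.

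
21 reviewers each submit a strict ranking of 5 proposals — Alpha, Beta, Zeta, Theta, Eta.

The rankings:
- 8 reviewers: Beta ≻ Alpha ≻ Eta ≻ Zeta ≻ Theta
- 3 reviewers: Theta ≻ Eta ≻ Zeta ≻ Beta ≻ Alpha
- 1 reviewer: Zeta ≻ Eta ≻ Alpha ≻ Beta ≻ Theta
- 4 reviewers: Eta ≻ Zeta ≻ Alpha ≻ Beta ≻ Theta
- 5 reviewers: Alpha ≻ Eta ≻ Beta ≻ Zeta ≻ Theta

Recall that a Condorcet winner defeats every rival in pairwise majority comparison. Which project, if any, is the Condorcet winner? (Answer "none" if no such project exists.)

none

Head-to-head results (21 reviewers):
Alpha vs Beta: Beta, 11–10.
Alpha vs Zeta: 13 to 8, Alpha.
Alpha–Theta: Alpha 18–3.
Alpha vs Eta: 8+5 = 13 for Alpha, 8 for Eta — Alpha by 13–8.
Beta vs Zeta: Beta, 13–8.
Beta–Theta: Beta 18–3.
Beta vs Eta: Beta preferred on 8 ballots; Eta wins 13–8.
Zeta vs Theta: 8+1+4+5 = 18 for Zeta, 3 for Theta — Zeta by 18–3.
Zeta vs Eta: 1 to 20, Eta.
Theta vs Eta: Eta wins 18–3.
No project is unbeaten: Alpha loses to Beta; Beta loses to Eta; Zeta loses to Alpha; Theta loses to Alpha; Eta loses to Alpha. In particular Alpha > Eta > Beta > Alpha is a majority cycle — no Condorcet winner exists.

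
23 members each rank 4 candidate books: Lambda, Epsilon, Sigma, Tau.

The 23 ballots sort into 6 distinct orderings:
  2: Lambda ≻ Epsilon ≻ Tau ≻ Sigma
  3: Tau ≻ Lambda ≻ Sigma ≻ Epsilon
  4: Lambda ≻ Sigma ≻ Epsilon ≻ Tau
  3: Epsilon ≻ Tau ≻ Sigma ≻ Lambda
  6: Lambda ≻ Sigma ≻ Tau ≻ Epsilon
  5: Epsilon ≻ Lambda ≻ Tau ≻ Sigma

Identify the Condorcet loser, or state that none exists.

none

Head-to-head results (23 members):
Lambda vs Epsilon: Lambda wins 15–8.
Lambda vs Sigma: Lambda, 20–3.
Lambda vs Tau: Lambda is ranked higher on 2+4+6+5 = 17 ballots, Tau on 6. Lambda wins 17–6.
Epsilon vs Sigma: 2+3+5 = 10 for Epsilon, 13 for Sigma — Sigma by 13–10.
Epsilon vs Tau: 2+4+3+5 = 14 for Epsilon, 9 for Tau — Epsilon by 14–9.
Sigma vs Tau: Sigma preferred on 4+6 = 10 ballots; Tau wins 13–10.
Every book wins at least one matchup (Lambda beats Epsilon; Epsilon beats Tau; Sigma beats Epsilon; Tau beats Sigma), so there is no Condorcet loser.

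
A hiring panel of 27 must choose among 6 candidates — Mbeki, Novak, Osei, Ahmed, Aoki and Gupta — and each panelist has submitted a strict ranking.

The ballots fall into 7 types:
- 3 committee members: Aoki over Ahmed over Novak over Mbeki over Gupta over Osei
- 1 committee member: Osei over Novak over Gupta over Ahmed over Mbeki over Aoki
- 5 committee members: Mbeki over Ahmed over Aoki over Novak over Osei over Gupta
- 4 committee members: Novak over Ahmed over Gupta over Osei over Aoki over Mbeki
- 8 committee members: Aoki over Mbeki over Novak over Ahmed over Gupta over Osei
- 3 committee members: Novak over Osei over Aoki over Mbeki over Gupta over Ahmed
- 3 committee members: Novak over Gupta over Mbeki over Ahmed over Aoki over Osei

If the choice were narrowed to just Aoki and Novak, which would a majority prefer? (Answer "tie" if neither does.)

Ballots ranking Aoki above Novak: 3 + 5 + 8 = 16.
Ballots ranking Novak above Aoki: 27 − 16 = 11.
Aoki wins the head-to-head 16–11.

Aoki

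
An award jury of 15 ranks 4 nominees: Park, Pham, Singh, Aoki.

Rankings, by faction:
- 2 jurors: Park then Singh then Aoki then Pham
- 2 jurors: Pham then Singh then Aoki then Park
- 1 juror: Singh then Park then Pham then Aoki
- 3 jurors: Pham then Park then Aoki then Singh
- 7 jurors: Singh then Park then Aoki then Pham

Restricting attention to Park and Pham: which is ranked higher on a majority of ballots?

Park

Ballots ranking Park above Pham: 2 + 1 + 7 = 10.
Ballots ranking Pham above Park: 15 − 10 = 5.
Park wins the head-to-head 10–5.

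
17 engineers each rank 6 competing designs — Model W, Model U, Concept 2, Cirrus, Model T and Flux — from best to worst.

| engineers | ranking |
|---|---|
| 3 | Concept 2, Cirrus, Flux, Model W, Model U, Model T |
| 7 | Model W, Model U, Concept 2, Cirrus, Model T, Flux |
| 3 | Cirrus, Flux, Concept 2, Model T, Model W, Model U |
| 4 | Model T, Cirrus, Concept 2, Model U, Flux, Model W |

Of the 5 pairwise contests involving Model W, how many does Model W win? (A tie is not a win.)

Model W against each rival (17 engineers):
Model W–Model U: Model W 13–4.
Model W vs Concept 2: Concept 2, 10–7.
Model W vs Cirrus: 7 for Model W, 10 for Cirrus — Cirrus by 10–7.
Model W vs Model T: Model W wins 10–7.
Model W vs Flux: Model W is ranked higher on 7 ballots, Flux on 10. Flux wins 10–7.
Model W beats Model U, Model T; loses to Concept 2, Cirrus, Flux — 2 pairwise wins.

2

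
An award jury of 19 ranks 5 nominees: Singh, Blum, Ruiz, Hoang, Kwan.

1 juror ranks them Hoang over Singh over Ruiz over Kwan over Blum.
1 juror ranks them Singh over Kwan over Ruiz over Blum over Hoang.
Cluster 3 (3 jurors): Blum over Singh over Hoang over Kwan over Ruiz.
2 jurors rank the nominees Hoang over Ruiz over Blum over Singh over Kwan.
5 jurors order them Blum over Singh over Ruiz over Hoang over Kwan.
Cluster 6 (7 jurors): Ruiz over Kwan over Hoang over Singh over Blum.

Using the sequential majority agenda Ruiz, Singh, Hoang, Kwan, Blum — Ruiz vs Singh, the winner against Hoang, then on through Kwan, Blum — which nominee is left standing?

Round 1: Ruiz vs Singh — 9–10, Singh advances.
Round 2: Singh vs Hoang — 9–10, Hoang advances.
Round 3: Hoang vs Kwan — 11–8, Hoang advances.
Round 4: Hoang vs Blum — 10–9, Hoang advances.
Hoang survives the agenda.

Hoang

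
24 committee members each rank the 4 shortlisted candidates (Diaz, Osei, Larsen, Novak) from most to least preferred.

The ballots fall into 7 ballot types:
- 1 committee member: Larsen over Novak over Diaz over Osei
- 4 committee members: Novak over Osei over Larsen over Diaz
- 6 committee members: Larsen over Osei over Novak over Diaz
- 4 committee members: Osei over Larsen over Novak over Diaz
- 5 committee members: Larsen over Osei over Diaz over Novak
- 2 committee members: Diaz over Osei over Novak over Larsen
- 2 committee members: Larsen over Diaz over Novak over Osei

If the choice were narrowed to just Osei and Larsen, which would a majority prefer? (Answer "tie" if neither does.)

Larsen

Ballots ranking Osei above Larsen: 4 + 4 + 2 = 10.
Ballots ranking Larsen above Osei: 24 − 10 = 14.
Larsen wins the head-to-head 14–10.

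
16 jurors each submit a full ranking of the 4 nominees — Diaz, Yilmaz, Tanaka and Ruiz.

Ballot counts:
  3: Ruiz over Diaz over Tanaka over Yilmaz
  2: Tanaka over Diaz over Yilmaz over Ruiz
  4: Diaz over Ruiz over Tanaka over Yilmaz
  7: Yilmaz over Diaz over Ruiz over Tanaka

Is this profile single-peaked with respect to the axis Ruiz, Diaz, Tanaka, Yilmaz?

no

Axis positions: Ruiz=1, Diaz=2, Tanaka=3, Yilmaz=4.
Group 1 (peak Ruiz at position 1): ranking walks positions 1-2-3-4, expanding outward from the peak — single-peaked.
Group 2 (peak Tanaka at position 3): ranking walks positions 3-2-4-1, expanding outward from the peak — single-peaked.
Group 3 (peak Diaz at position 2): ranking walks positions 2-1-3-4, expanding outward from the peak — single-peaked.
Group 4: ranking walks positions 4-2-1-3; Diaz is ranked above Tanaka even though Tanaka lies between Diaz and the peak Yilmaz on the axis — preferences dip and rise again. Not single-peaked.
Group 4 violates single-peakedness, so the profile is not single-peaked on this axis.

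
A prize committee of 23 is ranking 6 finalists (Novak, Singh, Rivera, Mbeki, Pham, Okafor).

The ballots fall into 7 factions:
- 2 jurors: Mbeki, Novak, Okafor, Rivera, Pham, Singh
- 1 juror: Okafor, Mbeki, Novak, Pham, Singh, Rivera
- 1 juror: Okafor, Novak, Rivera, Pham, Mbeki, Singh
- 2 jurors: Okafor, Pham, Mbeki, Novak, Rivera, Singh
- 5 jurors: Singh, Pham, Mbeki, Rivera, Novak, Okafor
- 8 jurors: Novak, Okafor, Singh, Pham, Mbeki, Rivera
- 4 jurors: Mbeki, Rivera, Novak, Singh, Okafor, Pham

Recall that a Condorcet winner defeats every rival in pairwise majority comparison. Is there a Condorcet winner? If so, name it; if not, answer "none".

Pairwise majorities:
Novak vs Singh: 2+1+1+2+8+4 = 18 for Novak, 5 for Singh — Novak by 18–5.
Novak vs Rivera: Novak is ranked higher on 2+1+1+2+8 = 14 ballots, Rivera on 9. Novak wins 14–9.
Novak vs Mbeki: Novak preferred on 1+8 = 9 ballots; Mbeki wins 14–9.
Novak vs Pham: 2+1+1+8+4 = 16 for Novak, 7 for Pham — Novak by 16–7.
Novak vs Okafor: 2+5+8+4 = 19 for Novak, 4 for Okafor — Novak by 19–4.
Singh vs Rivera: 14 to 9, Singh.
Singh vs Mbeki: 5+8 = 13 for Singh, 10 for Mbeki — Singh by 13–10.
Singh vs Pham: 17 to 6, Singh.
Singh vs Okafor: Singh is ranked higher on 5+4 = 9 ballots, Okafor on 14. Okafor wins 14–9.
Rivera vs Mbeki: Rivera is ranked higher on 1 ballot, Mbeki on 22. Mbeki wins 22–1.
Rivera vs Pham: Rivera is ranked higher on 2+1+4 = 7 ballots, Pham on 16. Pham wins 16–7.
Rivera vs Okafor: Rivera is ranked higher on 5+4 = 9 ballots, Okafor on 14. Okafor wins 14–9.
Mbeki vs Pham: 7 to 16, Pham.
Mbeki vs Okafor: Mbeki preferred on 2+5+4 = 11 ballots; Okafor wins 12–11.
Pham vs Okafor: 5 for Pham, 18 for Okafor — Okafor by 18–5.
Each nominee drops at least one matchup (Novak loses to Mbeki; Singh loses to Novak; Rivera loses to Novak; Mbeki loses to Singh; Pham loses to Novak; Okafor loses to Novak); the cycle Novak > Singh > Mbeki > Novak rules out a Condorcet winner.

none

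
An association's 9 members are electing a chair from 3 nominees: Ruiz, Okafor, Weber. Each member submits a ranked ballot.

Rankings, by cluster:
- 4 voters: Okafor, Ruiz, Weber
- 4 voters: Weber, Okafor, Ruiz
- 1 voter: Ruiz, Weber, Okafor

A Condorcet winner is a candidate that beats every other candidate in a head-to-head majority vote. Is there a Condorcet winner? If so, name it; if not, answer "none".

Pairwise majorities:
Ruiz vs Okafor: Okafor, 8–1.
Ruiz vs Weber: Ruiz wins 5–4.
Okafor vs Weber: 4 for Okafor, 5 for Weber — Weber by 5–4.
Every candidate loses at least once (Ruiz loses to Okafor; Okafor loses to Weber; Weber loses to Ruiz). The majority relation contains the cycle Ruiz beats Weber beats Okafor beats Ruiz, so there is no Condorcet winner.

none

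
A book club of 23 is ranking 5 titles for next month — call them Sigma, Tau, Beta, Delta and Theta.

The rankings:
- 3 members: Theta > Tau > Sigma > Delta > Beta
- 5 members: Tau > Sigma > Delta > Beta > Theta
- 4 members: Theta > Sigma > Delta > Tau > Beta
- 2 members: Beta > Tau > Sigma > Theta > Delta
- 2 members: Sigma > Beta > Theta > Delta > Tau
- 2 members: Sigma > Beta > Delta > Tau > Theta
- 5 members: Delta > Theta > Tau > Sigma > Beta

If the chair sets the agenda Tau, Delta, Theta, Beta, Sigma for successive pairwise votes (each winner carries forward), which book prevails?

Sigma

Round 1: Tau vs Delta — 10–13, Delta advances.
Round 2: Delta vs Theta — 12–11, Delta advances.
Round 3: Delta vs Beta — 17–6, Delta advances.
Round 4: Delta vs Sigma — 5–18, Sigma advances.
Sigma survives the agenda.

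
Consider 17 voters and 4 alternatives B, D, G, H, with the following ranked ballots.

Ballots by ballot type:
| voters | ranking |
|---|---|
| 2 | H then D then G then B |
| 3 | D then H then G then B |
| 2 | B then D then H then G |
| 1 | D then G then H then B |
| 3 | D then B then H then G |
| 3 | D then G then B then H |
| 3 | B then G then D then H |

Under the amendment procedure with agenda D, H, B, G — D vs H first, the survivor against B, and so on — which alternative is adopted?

Round 1: D vs H — 15–2, D advances.
Round 2: D vs B — 12–5, D advances.
Round 3: D vs G — 14–3, D advances.
D survives the agenda.

D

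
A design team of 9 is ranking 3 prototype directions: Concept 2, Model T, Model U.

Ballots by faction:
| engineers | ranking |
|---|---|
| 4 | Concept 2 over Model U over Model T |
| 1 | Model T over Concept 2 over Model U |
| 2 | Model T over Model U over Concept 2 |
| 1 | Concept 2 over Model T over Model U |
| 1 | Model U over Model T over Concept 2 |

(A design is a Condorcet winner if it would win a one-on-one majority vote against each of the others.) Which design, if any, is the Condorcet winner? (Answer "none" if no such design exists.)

Check each pair by majority over 9 ballots:
Concept 2–Model T: Concept 2 5–4.
Concept 2 vs Model U: Concept 2, 6–3.
Model T–Model U: Model U 5–4.
Only Concept 2 has no losses; Concept 2 is the Condorcet winner.

Concept 2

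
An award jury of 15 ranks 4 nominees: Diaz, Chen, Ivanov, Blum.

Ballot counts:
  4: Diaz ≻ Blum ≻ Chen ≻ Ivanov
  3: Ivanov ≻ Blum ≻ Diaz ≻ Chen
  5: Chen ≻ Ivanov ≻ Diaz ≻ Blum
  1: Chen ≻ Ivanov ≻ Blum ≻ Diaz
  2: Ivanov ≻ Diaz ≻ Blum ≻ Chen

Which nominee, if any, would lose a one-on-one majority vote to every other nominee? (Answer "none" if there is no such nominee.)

none

Pairwise majorities:
Diaz vs Chen: 4+3+2 = 9 for Diaz, 6 for Chen — Diaz by 9–6.
Diaz vs Ivanov: Ivanov, 11–4.
Diaz vs Blum: Diaz, 11–4.
Chen vs Ivanov: Chen, 10–5.
Chen vs Blum: Blum wins 9–6.
Ivanov vs Blum: Ivanov wins 11–4.
Every nominee wins at least one matchup (Diaz beats Chen; Chen beats Ivanov; Ivanov beats Diaz; Blum beats Chen), so there is no Condorcet loser.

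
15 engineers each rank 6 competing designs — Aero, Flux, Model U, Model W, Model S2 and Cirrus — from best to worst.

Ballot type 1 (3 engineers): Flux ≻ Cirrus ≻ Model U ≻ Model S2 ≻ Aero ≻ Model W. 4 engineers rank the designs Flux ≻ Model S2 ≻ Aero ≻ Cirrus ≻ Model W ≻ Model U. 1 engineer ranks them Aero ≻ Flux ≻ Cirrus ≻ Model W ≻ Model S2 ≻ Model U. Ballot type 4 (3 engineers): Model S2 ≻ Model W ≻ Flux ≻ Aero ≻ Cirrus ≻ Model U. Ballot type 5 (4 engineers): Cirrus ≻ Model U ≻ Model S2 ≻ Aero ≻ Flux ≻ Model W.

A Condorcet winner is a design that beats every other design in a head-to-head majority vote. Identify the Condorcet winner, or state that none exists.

Pairwise majorities:
Aero vs Flux: Aero is ranked higher on 1+4 = 5 ballots, Flux on 10. Flux wins 10–5.
Aero vs Model U: Aero is ranked higher on 4+1+3 = 8 ballots, Model U on 7. Aero wins 8–7.
Aero vs Model W: 3+4+1+4 = 12 for Aero, 3 for Model W — Aero by 12–3.
Aero vs Model S2: Aero is ranked higher on 1 ballot, Model S2 on 14. Model S2 wins 14–1.
Aero vs Cirrus: 4+1+3 = 8 for Aero, 7 for Cirrus — Aero by 8–7.
Flux vs Model U: 3+4+1+3 = 11 for Flux, 4 for Model U — Flux by 11–4.
Flux vs Model W: Flux preferred on 3+4+1+4 = 12 ballots; Flux wins 12–3.
Flux vs Model S2: 3+4+1 = 8 for Flux, 7 for Model S2 — Flux by 8–7.
Flux vs Cirrus: 11 to 4, Flux.
Model U vs Model W: Model U is ranked higher on 3+4 = 7 ballots, Model W on 8. Model W wins 8–7.
Model U vs Model S2: 7 to 8, Model S2.
Model U vs Cirrus: Model U is ranked higher on 0 ballots, Cirrus on 15. Cirrus wins 15–0.
Model W vs Model S2: Model W preferred on 1 ballot; Model S2 wins 14–1.
Model W vs Cirrus: Model W is ranked higher on 3 ballots, Cirrus on 12. Cirrus wins 12–3.
Model S2 vs Cirrus: 7 to 8, Cirrus.
Flux defeats every rival head-to-head and is the Condorcet winner.

Flux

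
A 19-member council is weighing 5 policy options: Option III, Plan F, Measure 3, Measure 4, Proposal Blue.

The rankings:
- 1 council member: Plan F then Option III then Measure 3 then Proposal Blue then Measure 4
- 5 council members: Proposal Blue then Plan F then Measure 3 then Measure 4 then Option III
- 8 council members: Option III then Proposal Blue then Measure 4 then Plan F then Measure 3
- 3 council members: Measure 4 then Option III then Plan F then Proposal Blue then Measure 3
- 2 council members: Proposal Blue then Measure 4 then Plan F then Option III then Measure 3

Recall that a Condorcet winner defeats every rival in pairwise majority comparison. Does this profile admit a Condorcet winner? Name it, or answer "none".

none

Check each pair by majority over 19 ballots:
Option III vs Plan F: Option III wins 11–8.
Option III vs Measure 3: Option III wins 14–5.
Option III–Measure 4: Measure 4 10–9.
Option III vs Proposal Blue: Option III, 12–7.
Plan F vs Measure 3: Plan F wins 19–0.
Plan F vs Measure 4: Measure 4 wins 13–6.
Plan F–Proposal Blue: Proposal Blue 15–4.
Measure 3–Measure 4: Measure 4 13–6.
Measure 3–Proposal Blue: Proposal Blue 18–1.
Measure 4 vs Proposal Blue: Proposal Blue wins 16–3.
No option is unbeaten: Option III loses to Measure 4; Plan F loses to Option III; Measure 3 loses to Option III; Measure 4 loses to Proposal Blue; Proposal Blue loses to Option III. In particular Option III beats Proposal Blue beats Measure 4 beats Option III is a majority cycle — no Condorcet winner exists.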